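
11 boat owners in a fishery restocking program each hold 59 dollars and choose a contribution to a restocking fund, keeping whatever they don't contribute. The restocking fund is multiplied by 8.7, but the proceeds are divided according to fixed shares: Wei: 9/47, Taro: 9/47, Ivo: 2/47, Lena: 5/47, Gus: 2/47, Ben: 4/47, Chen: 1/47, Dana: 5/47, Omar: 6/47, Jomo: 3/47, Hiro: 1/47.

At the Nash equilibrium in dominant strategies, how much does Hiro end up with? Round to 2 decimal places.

91.76 dollars

A player with share s gets back 8.7·s per unit contributed, so full contribution is dominant for anyone with s > 1/8.7 = 0.1149 and zero contribution is dominant for anyone below.
Wei, Taro and Omar clear that bar, contributing 59 each; the remaining 8 contribute 0. Total contributed: 177.
Hiro keeps 59 and receives 8.7 × 177 × 1/47 = 32.76 from the restocking fund, for a payoff of 91.76.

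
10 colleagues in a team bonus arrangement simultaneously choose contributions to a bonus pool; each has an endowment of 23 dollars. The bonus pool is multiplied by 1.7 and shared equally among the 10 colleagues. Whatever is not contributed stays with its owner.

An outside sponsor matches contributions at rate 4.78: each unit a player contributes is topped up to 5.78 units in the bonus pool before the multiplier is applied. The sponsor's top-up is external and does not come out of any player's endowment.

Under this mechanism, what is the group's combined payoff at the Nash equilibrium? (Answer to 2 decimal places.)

230.00 dollars

Even with the mechanism, each unit contributed returns only 1.7 × 5.78 / 10 = 0.9826 per unit of net cost, so contributing nothing is still dominant.
Everyone keeps their endowment and the group total is 10 × 23 = 230.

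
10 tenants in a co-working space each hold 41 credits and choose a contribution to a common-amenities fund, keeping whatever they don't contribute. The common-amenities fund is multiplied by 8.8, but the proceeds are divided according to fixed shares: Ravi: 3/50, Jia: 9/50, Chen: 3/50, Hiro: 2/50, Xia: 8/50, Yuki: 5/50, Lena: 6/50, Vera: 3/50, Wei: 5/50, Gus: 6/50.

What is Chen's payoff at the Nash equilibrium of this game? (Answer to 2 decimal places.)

127.59 credits

A player with share s gets back 8.8·s per unit contributed, so full contribution is dominant for anyone with s > 1/8.8 = 0.1136 and zero contribution is dominant for anyone below.
Jia, Xia, Lena and Gus are above the threshold, contributing 41 each; the remaining 6 contribute 0. Total contributed: 164.
Chen keeps 41 and receives 8.8 × 164 × 3/50 = 86.59 from the common-amenities fund, for a payoff of 127.59.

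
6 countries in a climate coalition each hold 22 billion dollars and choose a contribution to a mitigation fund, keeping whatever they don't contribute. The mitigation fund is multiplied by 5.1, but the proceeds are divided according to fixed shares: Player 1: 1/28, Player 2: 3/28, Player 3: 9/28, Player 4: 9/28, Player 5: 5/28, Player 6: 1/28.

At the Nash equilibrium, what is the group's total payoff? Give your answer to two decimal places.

312.40 billion dollars

Player j's private return per contributed unit is 5.1 × (j's share). Contributing is weakly dominant for j when that share is at least 1/5.1 = 0.1961, and contributing 0 is dominant otherwise.
The shares above 0.1961 belong to Player 3 and Player 4, contributing 22 each; the remaining 4 contribute 0. Total contributed: 44.
The mitigation fund pays out 5.1 × 44 = 224.40 in total (split across the unequal shares, but the aggregate is all that matters for the group sum).
The 4 free-riders keep 22 each, adding 88. Group total = 88 + 224.40 = 312.40.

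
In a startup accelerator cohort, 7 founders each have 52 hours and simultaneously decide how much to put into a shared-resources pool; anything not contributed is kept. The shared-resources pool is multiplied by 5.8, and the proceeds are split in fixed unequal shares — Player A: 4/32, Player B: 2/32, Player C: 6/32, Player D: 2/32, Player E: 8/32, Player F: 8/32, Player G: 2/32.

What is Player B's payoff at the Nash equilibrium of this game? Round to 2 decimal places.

Player j's private return per contributed unit is 5.8 × (j's share). Contributing is weakly dominant for j when that share is at least 1/5.8 = 0.1724, and contributing 0 is dominant otherwise.
The shares above 0.1724 belong to Player C, Player E and Player F, contributing 52 each; the remaining 4 contribute 0. Total contributed: 156.
Player B keeps 52 and receives 5.8 × 156 × 2/32 = 56.55 from the shared-resources pool, for a payoff of 108.55.

108.55 hours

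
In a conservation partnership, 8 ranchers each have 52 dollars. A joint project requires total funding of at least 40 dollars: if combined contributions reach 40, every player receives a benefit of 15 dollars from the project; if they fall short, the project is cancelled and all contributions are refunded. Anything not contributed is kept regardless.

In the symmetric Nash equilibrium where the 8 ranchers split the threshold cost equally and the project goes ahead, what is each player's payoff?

62 dollars

Equal share of the threshold: 40/8 = 5.
At this profile no one gains by cutting their contribution: any cut drops the total below 40, the project is cancelled, contributions are refunded, and the deviator ends with 52, which is less than 52 − 5 + 15 = 62. Contributing more than 5 just wastes the excess. So contributing exactly 5 is a best response.
Each player's payoff: 52 − 5 + 15 = 62.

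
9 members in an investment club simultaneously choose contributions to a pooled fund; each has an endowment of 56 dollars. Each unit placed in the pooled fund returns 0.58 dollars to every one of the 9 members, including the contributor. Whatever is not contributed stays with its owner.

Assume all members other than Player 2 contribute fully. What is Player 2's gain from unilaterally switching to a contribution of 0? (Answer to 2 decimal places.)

23.52 dollars

Switching from a contribution of 56 to 0 lets Player 2 keep an extra 56 dollars, but lowers the pooled fund by 56, which costs Player 2 their own share of that drop: 0.58 × 56 = 32.48.
Net gain = 56 − 32.48 = 23.52. The private return per contributed unit (0.58) is below 1, so free-riding is indeed the best response regardless of what the others do.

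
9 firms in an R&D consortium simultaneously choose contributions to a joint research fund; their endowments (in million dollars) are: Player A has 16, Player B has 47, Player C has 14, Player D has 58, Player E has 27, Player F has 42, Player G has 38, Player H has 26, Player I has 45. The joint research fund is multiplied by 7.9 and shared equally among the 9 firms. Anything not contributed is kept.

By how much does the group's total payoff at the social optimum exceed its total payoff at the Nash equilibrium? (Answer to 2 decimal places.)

2159.70 million dollars

The private return per contributed unit is 7.9/9 = 0.8778 < 1 for every player regardless of endowment, so the Nash equilibrium is zero contribution and the group total is Σ E_j = 16 + 47 + 14 + 58 + 27 + 42 + 38 + 26 + 45 = 313.
Each contributed unit returns 7.900 to the group, so the social optimum is full contribution by everyone: group total = 7.900 × 313 = 2472.70.
Efficiency loss = (7.900 − 1) × 313 = 2159.70.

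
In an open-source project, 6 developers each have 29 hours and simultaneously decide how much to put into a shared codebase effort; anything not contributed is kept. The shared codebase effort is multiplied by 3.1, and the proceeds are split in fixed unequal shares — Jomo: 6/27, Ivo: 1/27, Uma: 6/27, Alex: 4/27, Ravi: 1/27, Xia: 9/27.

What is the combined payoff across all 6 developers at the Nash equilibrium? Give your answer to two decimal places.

234.90 hours

For player j, contributing a unit is worthwhile iff 3.1 × (j's share) ≥ 1, i.e. iff j's share is at least 0.3226.
Only Xia (9/27) clears that bar, contributing 29; the remaining 5 contribute 0. Total contributed: 29.
The shared codebase effort pays out 3.1 × 29 = 89.90 in total (split across the unequal shares, but the aggregate is all that matters for the group sum).
The 5 free-riders keep 29 each, adding 145. Group total = 145 + 89.90 = 234.90.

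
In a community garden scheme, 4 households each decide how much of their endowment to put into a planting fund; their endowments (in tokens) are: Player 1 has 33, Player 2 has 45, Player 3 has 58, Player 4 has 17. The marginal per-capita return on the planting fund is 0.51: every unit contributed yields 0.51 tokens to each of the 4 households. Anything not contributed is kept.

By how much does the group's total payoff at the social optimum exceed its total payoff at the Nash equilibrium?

159.12 tokens

The private return per contributed unit is 0.51 < 1 for everyone, so the Nash equilibrium is zero contribution and the group total is Σ E_j = 33 + 45 + 58 + 17 = 153.
Each contributed unit returns 2.040 to the group, so the social optimum is full contribution by everyone: group total = 2.040 × 153 = 312.12.
Efficiency loss = (2.040 − 1) × 153 = 159.12.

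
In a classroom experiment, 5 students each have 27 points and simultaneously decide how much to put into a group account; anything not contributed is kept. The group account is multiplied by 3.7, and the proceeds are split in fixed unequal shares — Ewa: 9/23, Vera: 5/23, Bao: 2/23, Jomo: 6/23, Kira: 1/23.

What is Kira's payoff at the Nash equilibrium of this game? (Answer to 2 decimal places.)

31.34 points

Each unit j contributes comes back to j as 3.7 × (j's share), so j prefers to contribute only if that share exceeds 1/3.7 = 0.2703; otherwise keeping the unit dominates.
The only share above 0.2703 is Ewa's 9/23, contributing 27; the remaining 4 contribute 0. Total contributed: 27.
Kira keeps 27 and receives 3.7 × 27 × 1/23 = 4.34 from the group account, for a payoff of 31.34.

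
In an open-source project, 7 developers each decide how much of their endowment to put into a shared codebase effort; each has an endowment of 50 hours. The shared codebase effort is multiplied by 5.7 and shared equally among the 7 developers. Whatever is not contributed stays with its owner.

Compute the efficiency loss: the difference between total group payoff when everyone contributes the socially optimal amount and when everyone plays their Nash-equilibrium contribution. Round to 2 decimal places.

1645.00 hours

Each contributed unit returns 5.7/7 = 0.8143 to its contributor — below 1 — so contributing 0 is dominant for every player. At the Nash equilibrium everyone keeps their 50, and the group total is 7 × 50 = 350.
Each contributed unit returns 5.700 to the group as a whole (0.8143 to each of 7 players), which exceeds 1, so the social optimum is full contribution: group total = 5.700 × 350 = 1995.00.
Efficiency loss = 1995.00 − 350 = 1645.00.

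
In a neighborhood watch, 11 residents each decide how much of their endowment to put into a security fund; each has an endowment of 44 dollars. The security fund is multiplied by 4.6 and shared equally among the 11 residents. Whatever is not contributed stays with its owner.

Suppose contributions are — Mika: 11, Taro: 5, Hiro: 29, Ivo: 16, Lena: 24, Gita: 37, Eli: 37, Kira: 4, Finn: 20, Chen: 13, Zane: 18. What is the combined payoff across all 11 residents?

1254.40 dollars

Total contributed: 11 + 5 + 29 + 16 + 24 + 37 + 37 + 4 + 20 + 13 + 18 = 214; total kept: 11 × 44 − 214 = 270.
The security fund pays out 4.6 × 214 = 984.40 in aggregate.
Group total = 270 + 984.40 = 1254.40.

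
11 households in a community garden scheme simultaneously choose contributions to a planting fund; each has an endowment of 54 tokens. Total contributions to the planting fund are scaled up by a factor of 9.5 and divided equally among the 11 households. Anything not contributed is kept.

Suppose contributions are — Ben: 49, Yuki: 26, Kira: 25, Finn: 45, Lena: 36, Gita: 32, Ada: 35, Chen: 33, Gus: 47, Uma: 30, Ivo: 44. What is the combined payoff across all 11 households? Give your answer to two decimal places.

4011.00 tokens

Total contributed: 49 + 26 + 25 + 45 + 36 + 32 + 35 + 33 + 47 + 30 + 44 = 402; total kept: 11 × 54 − 402 = 192.
The planting fund pays out 9.5 × 402 = 3819.00 in aggregate.
Group total = 192 + 3819.00 = 4011.00.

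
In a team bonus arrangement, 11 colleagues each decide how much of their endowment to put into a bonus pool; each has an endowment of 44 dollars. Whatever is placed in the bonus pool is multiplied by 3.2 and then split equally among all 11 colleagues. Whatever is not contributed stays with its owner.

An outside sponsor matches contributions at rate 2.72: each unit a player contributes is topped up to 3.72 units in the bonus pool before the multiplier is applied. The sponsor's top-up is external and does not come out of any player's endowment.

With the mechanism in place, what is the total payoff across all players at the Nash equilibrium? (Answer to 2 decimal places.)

5761.54 dollars

With the mechanism, a contributed unit returns 3.2 × 3.72 / 11 = 1.0822 per unit of net cost to the contributor — now above 1 — so contributing fully is weakly dominant for every player.
At the Nash equilibrium everyone contributes 44. Group total payoff = 3.2 × 3.72 × 484 = 5761.54.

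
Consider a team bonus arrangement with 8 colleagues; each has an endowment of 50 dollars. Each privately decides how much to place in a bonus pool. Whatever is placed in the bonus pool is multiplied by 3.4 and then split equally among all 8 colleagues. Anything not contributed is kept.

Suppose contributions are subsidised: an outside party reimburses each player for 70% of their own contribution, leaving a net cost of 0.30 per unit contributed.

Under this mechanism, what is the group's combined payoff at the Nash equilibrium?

1640.00 dollars

Under the mechanism each unit contributed yields (3.4/8) / 0.30 = 1.4167 back to its contributor per unit of net cost, which exceeds 1, making full contribution the dominant choice for everyone.
So the Nash equilibrium is full contribution by all 8; the group earns 8 × (50 × 0.70 + 3.4 × 50) = 1640.00.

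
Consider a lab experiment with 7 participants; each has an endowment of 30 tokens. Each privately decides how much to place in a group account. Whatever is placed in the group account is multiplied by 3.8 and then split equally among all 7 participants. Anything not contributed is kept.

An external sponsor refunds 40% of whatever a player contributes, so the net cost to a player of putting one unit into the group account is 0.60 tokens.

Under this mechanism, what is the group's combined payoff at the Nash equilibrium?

With the mechanism, a contributed unit returns (3.8/7) / 0.60 = 0.9048 per unit of net cost — still below 1 — so contributing 0 remains dominant for every player.
At the Nash equilibrium no one contributes; group total payoff = 7 × 30 = 210.

210.00 tokens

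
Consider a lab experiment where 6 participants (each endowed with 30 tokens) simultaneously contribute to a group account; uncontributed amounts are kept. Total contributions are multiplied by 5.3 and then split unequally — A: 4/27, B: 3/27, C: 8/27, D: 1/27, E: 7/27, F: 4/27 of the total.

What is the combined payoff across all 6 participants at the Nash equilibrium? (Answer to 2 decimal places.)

Each unit j contributes comes back to j as 5.3 × (j's share), so j prefers to contribute only if that share exceeds 1/5.3 = 0.1887; otherwise keeping the unit dominates.
C and E clear that bar, contributing 30 each; the remaining 4 contribute 0. Total contributed: 60.
The group account pays out 5.3 × 60 = 318.00 in total (split across the unequal shares, but the aggregate is all that matters for the group sum).
The 4 free-riders keep 30 each, adding 120. Group total = 120 + 318.00 = 438.00.

438.00 tokens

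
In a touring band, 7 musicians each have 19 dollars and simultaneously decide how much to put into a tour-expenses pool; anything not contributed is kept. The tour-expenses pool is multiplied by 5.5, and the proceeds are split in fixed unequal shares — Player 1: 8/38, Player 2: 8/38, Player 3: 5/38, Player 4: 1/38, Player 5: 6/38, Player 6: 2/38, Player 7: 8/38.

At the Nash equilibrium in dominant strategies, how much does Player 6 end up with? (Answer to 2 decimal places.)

35.50 dollars

For player j, contributing a unit is worthwhile iff 5.5 × (j's share) ≥ 1, i.e. iff j's share is at least 0.1818.
The shares above 0.1818 belong to Player 1, Player 2 and Player 7, contributing 19 each; the remaining 4 contribute 0. Total contributed: 57.
Player 6 keeps 19 and receives 5.5 × 57 × 2/38 = 16.50 from the tour-expenses pool, for a payoff of 35.50.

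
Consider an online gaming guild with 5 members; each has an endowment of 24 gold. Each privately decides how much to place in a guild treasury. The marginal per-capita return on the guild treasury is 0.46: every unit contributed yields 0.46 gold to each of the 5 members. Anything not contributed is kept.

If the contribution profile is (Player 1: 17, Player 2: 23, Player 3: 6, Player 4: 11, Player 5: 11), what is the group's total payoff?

208.40 gold

Total contributed: 17 + 23 + 6 + 11 + 11 = 68; total kept: 5 × 24 − 68 = 52.
The guild treasury pays out 0.46 × 5 × 68 = 156.40 in aggregate.
Group total = 52 + 156.40 = 208.40.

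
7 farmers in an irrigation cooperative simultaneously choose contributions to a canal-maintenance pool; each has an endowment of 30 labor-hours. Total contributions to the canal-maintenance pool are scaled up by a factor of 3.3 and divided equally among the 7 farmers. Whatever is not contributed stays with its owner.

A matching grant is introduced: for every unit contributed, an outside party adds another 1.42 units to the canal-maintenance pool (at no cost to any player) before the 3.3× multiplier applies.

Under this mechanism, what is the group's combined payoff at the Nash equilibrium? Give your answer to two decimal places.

Under the mechanism each unit contributed yields 3.3 × 2.42 / 7 = 1.1409 back to its contributor per unit of net cost, which exceeds 1, making full contribution the dominant choice for everyone.
So the Nash equilibrium is full contribution by all 7; the group earns 3.3 × 2.42 × 210 = 1677.06.

1677.06 labor-hours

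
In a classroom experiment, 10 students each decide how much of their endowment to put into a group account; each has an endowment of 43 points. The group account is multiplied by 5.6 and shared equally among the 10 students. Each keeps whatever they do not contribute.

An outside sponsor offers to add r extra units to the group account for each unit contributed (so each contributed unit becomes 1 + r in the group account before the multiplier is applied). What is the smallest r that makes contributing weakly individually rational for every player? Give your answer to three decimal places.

0.786

With matching at rate r, one contributed unit becomes (1 + r) in the group account and returns 5.6 × (1 + r) / 10 to the contributor.
Setting this equal to 1: 1 + r = 10/5.6 = 1.7857.
So the minimum matching rate is r = 1.7857 − 1 = 0.786.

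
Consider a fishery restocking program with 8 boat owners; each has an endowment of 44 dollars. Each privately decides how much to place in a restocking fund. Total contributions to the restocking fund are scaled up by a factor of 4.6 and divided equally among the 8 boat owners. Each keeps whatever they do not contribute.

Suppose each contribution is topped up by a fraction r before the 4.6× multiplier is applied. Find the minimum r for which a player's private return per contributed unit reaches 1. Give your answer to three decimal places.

With matching at rate r, one contributed unit becomes (1 + r) in the restocking fund and returns 4.6 × (1 + r) / 8 to the contributor.
Setting this equal to 1: 1 + r = 8/4.6 = 1.7391.
So the minimum matching rate is r = 1.7391 − 1 = 0.739.

0.739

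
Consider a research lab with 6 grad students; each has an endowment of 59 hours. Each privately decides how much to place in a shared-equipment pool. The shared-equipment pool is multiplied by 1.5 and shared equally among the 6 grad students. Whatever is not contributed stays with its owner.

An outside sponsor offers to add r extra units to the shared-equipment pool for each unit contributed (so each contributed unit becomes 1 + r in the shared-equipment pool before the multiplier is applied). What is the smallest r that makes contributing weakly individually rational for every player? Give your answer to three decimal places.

3.000

With matching at rate r, one contributed unit becomes (1 + r) in the shared-equipment pool and returns 1.5 × (1 + r) / 6 to the contributor.
Setting this equal to 1: 1 + r = 6/1.5 = 4.0000.
So the minimum matching rate is r = 4.0000 − 1 = 3.000.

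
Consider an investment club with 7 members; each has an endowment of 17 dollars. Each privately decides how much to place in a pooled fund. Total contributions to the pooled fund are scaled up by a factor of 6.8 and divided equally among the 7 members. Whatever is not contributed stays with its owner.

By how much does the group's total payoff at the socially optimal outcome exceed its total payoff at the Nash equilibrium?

Each contributed unit returns 6.8/7 = 0.9714 to its contributor — below 1 — so contributing 0 is dominant for every player. At the Nash equilibrium everyone keeps their 17, and the group total is 7 × 17 = 119.
Each contributed unit returns 6.800 to the group as a whole (0.9714 to each of 7 players), which exceeds 1, so the social optimum is full contribution: group total = 6.800 × 119 = 809.20.
Efficiency loss = 809.20 − 119 = 690.20.

690.20 dollars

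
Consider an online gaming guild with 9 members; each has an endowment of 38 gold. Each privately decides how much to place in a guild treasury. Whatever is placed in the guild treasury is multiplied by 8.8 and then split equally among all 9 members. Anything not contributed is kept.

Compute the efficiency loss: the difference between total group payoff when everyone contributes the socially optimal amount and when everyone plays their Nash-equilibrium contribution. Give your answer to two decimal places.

Each contributed unit returns 8.8/9 = 0.9778 to its contributor — below 1 — so contributing 0 is dominant for every player. At the Nash equilibrium everyone keeps their 38, and the group total is 9 × 38 = 342.
Each contributed unit returns 8.800 to the group as a whole (0.9778 to each of 9 players), which exceeds 1, so the social optimum is full contribution: group total = 8.800 × 342 = 3009.60.
Efficiency loss = 3009.60 − 342 = 2667.60.

2667.60 gold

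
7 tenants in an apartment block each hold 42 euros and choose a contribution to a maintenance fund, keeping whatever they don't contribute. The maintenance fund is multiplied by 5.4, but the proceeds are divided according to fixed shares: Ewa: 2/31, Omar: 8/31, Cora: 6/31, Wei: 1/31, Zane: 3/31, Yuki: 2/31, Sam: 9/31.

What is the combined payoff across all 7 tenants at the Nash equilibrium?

848.40 euros

For player j, contributing a unit is worthwhile iff 5.4 × (j's share) ≥ 1, i.e. iff j's share is at least 0.1852.
Omar, Cora and Sam clear that bar, contributing 42 each; the remaining 4 contribute 0. Total contributed: 126.
The maintenance fund pays out 5.4 × 126 = 680.40 in total (split across the unequal shares, but the aggregate is all that matters for the group sum).
The 4 free-riders keep 42 each, adding 168. Group total = 168 + 680.40 = 848.40.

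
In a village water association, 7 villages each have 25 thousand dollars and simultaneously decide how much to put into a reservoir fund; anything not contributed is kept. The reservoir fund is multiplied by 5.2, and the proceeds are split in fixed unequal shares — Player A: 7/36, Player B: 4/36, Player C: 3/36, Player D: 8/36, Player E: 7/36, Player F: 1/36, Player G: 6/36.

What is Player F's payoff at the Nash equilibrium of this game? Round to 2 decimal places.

35.83 thousand dollars

Player j's private return per contributed unit is 5.2 × (j's share). Contributing is weakly dominant for j when that share is at least 1/5.2 = 0.1923, and contributing 0 is dominant otherwise.
The shares above 0.1923 belong to Player A, Player D and Player E, contributing 25 each; the remaining 4 contribute 0. Total contributed: 75.
Player F keeps 25 and receives 5.2 × 75 × 1/36 = 10.83 from the reservoir fund, for a payoff of 35.83.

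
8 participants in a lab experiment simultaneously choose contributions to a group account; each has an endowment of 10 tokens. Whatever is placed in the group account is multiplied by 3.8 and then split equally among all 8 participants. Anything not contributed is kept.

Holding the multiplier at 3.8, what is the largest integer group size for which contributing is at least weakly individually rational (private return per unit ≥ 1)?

3

Private return per unit is 3.8/(group size), which is ≥ 1 whenever the group size is ≤ 3.8.
The largest such integer is 3.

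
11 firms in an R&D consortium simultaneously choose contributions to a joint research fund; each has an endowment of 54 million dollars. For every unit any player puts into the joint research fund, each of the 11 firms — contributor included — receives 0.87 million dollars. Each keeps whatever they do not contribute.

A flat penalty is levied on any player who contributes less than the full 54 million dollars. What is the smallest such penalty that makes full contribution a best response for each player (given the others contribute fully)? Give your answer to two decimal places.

Given the others contribute fully, the best deviation is to contribute 0 (any partial contribution still incurs the fine and gives up units whose private return 0.87 is below 1).
Deviating from 54 to 0 saves 54 million dollars but forfeits the deviator's share of the drop in the joint research fund: 0.87 × 54 = 46.98.
So the deviation gain is 54 − 46.98 = 7.02, and the fine must be at least 7.02 million dollars to wipe it out.

7.02 million dollars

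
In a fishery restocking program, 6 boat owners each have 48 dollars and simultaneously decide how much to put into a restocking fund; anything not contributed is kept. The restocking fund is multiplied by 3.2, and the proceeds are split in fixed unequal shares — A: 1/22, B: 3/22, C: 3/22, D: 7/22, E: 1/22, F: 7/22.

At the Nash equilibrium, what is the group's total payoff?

499.20 dollars

A player with share s gets back 3.2·s per unit contributed, so full contribution is dominant for anyone with s > 1/3.2 = 0.3125 and zero contribution is dominant for anyone below.
D and F are above the threshold, contributing 48 each; the remaining 4 contribute 0. Total contributed: 96.
The restocking fund pays out 3.2 × 96 = 307.20 in total (split across the unequal shares, but the aggregate is all that matters for the group sum).
The 4 free-riders keep 48 each, adding 192. Group total = 192 + 307.20 = 499.20.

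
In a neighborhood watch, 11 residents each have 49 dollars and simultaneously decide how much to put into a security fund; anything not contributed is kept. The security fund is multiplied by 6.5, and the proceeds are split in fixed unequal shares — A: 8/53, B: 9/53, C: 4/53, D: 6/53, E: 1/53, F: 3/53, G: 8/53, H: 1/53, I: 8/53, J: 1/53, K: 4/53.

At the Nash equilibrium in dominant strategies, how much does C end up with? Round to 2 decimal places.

For player j, contributing a unit is worthwhile iff 6.5 × (j's share) ≥ 1, i.e. iff j's share is at least 0.1538.
B alone (share 9/53) is above the threshold, contributing 49; the remaining 10 contribute 0. Total contributed: 49.
C keeps 49 and receives 6.5 × 49 × 4/53 = 24.04 from the security fund, for a payoff of 73.04.

73.04 dollars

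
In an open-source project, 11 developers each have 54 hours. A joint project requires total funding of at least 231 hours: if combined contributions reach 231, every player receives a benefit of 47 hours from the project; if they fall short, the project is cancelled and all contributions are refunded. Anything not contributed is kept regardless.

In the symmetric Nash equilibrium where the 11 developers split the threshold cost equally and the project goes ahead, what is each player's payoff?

Equal share of the threshold: 231/11 = 21.
At this profile no one gains by cutting their contribution: any cut drops the total below 231, the project is cancelled, contributions are refunded, and the deviator ends with 54, which is less than 54 − 21 + 47 = 80. Contributing more than 21 just wastes the excess. So contributing exactly 21 is a best response.
Each player's payoff: 54 − 21 + 47 = 80.

80 hours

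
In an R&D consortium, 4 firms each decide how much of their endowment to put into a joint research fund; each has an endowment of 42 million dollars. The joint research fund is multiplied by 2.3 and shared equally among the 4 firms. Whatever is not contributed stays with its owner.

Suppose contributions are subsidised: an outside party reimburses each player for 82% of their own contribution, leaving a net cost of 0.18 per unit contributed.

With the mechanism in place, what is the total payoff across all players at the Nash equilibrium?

524.16 million dollars

Under the mechanism each unit contributed yields (2.3/4) / 0.18 = 3.1944 back to its contributor per unit of net cost, which exceeds 1, making full contribution the dominant choice for everyone.
So the Nash equilibrium is full contribution by all 4; the group earns 4 × (42 × 0.82 + 2.3 × 42) = 524.16.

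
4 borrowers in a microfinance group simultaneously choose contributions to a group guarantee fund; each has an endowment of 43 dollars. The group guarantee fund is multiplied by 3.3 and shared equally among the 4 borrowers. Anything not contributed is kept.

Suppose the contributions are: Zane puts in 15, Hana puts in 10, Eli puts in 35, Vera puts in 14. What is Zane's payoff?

Total contributed: 15 + 10 + 35 + 14 = 74.
Each receives 3.3 × 74 / 4 = 61.05 from the group guarantee fund.
Zane keeps 43 − 15 = 28, so Zane's payoff is 28 + 61.05 = 89.05.

89.05 dollars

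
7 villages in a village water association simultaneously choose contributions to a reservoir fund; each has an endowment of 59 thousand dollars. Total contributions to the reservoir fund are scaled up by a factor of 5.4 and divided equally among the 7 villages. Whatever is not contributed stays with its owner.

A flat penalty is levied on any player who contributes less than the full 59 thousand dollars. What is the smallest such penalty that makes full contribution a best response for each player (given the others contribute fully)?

Given the others contribute fully, the best deviation is to contribute 0 (any partial contribution still incurs the fine and gives up units whose private return 0.7714 is below 1).
Deviating from 59 to 0 saves 59 thousand dollars but forfeits the deviator's share of the drop in the reservoir fund: 5.4/7 × 59 = 45.51.
So the deviation gain is 59 − 45.51 = 13.49, and the fine must be at least 13.49 thousand dollars to wipe it out.

13.49 thousand dollars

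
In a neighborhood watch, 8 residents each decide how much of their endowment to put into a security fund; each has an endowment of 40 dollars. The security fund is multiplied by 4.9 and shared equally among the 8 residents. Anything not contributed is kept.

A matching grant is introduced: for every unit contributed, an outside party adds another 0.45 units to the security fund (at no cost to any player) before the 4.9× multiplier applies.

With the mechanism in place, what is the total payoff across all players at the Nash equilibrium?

The effective private return is 4.9 × 1.45 / 8 = 0.8881, which is still under 1, so the mechanism doesn't change anyone's dominant strategy: zero contribution.
Everyone keeps their endowment and the group total is 8 × 40 = 320.

320.00 dollars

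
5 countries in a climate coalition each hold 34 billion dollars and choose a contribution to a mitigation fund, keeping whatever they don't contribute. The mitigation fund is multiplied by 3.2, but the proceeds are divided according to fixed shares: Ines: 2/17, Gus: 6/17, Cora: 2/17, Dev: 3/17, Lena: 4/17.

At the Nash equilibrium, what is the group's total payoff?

A player with share s gets back 3.2·s per unit contributed, so full contribution is dominant for anyone with s > 1/3.2 = 0.3125 and zero contribution is dominant for anyone below.
Gus alone (share 6/17) is above the threshold, contributing 34; the remaining 4 contribute 0. Total contributed: 34.
The mitigation fund pays out 3.2 × 34 = 108.80 in total (split across the unequal shares, but the aggregate is all that matters for the group sum).
The 4 free-riders keep 34 each, adding 136. Group total = 136 + 108.80 = 244.80.

244.80 billion dollars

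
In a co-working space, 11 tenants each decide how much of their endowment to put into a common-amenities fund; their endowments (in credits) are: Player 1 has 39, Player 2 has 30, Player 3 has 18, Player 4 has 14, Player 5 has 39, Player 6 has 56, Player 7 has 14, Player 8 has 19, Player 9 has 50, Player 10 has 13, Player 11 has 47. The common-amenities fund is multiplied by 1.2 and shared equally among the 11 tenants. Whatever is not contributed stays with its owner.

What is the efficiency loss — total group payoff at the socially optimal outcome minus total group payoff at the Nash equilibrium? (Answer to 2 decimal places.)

67.80 credits

The private return per contributed unit is 1.2/11 = 0.1091 < 1 for every player regardless of endowment, so the Nash equilibrium is zero contribution and the group total is Σ E_j = 39 + 30 + 18 + 14 + 39 + 56 + 14 + 19 + 50 + 13 + 47 = 339.
Each contributed unit returns 1.200 to the group, so the social optimum is full contribution by everyone: group total = 1.200 × 339 = 406.80.
Efficiency loss = (1.200 − 1) × 339 = 67.80.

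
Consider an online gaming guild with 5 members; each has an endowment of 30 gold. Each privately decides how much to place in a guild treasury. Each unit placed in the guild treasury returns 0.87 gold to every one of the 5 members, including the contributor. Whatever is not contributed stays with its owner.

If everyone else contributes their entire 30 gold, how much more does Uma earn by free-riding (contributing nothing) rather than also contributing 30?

3.90 gold

Switching from a contribution of 30 to 0 lets Uma keep an extra 30 gold, but lowers the guild treasury by 30, which costs Uma their own share of that drop: 0.87 × 30 = 26.10.
Net gain = 30 − 26.10 = 3.90. The private return per contributed unit (0.87) is below 1, so free-riding is indeed the best response regardless of what the others do.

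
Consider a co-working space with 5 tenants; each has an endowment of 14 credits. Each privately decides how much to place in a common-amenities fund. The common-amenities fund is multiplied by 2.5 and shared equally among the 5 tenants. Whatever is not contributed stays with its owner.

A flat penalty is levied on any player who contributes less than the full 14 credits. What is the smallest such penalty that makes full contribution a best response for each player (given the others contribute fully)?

Given the others contribute fully, the best deviation is to contribute 0 (any partial contribution still incurs the fine and gives up units whose private return 0.5000 is below 1).
Deviating from 14 to 0 saves 14 credits but forfeits the deviator's share of the drop in the common-amenities fund: 2.5/5 × 14 = 7.00.
So the deviation gain is 14 − 7.00 = 7.00, and the fine must be at least 7.00 credits to wipe it out.

7.00 credits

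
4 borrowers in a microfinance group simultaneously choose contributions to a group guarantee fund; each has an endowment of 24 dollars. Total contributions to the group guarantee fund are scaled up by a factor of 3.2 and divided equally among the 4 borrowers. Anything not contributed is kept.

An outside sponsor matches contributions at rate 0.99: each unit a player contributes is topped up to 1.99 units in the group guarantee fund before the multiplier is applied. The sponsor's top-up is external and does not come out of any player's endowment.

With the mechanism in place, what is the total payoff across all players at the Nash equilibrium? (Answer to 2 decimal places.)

611.33 dollars

Under the mechanism each unit contributed yields 3.2 × 1.99 / 4 = 1.5920 back to its contributor per unit of net cost, which exceeds 1, making full contribution the dominant choice for everyone.
So the Nash equilibrium is full contribution by all 4; the group earns 3.2 × 1.99 × 96 = 611.33.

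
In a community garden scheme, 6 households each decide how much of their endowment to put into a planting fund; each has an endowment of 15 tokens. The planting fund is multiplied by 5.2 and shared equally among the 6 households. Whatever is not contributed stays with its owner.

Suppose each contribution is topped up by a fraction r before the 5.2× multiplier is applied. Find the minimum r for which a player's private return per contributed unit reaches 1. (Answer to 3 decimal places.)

With matching at rate r, one contributed unit becomes (1 + r) in the planting fund and returns 5.2 × (1 + r) / 6 to the contributor.
Setting this equal to 1: 1 + r = 6/5.2 = 1.1538.
So the minimum matching rate is r = 1.1538 − 1 = 0.154.

0.154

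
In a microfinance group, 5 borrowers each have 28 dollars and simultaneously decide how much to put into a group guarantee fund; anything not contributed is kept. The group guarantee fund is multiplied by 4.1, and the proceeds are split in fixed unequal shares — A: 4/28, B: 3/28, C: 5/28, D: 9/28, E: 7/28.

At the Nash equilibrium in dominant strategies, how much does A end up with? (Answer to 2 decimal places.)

60.80 dollars

A player with share s gets back 4.1·s per unit contributed, so full contribution is dominant for anyone with s > 1/4.1 = 0.2439 and zero contribution is dominant for anyone below.
D and E are above the threshold, contributing 28 each; the remaining 3 contribute 0. Total contributed: 56.
A keeps 28 and receives 4.1 × 56 × 4/28 = 32.80 from the group guarantee fund, for a payoff of 60.80.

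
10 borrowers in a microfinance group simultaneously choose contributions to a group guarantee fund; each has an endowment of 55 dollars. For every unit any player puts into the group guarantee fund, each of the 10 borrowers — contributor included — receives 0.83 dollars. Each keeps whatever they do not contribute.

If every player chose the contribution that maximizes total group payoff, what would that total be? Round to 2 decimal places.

4565.00 dollars

Each contributed unit returns 8.300 to the group as a whole (0.83 to each of 10 players), which exceeds 1, so the social optimum is full contribution: group total = 8.300 × 550 = 4565.00.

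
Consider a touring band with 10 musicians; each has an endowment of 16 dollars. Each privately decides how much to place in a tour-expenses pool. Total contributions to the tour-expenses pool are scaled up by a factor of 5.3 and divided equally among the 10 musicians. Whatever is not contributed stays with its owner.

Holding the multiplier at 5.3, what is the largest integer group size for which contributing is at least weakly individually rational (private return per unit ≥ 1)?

5

Private return per unit is 5.3/(group size), which is ≥ 1 whenever the group size is ≤ 5.3.
The largest such integer is 5.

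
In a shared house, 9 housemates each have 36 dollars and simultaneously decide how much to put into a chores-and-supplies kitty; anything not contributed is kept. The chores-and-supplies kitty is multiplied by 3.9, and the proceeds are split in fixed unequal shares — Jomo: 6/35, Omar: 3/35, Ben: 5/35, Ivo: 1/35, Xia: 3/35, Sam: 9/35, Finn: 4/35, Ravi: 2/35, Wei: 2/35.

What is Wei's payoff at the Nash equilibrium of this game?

Each unit j contributes comes back to j as 3.9 × (j's share), so j prefers to contribute only if that share exceeds 1/3.9 = 0.2564; otherwise keeping the unit dominates.
Only Sam (9/35) clears that bar, contributing 36; the remaining 8 contribute 0. Total contributed: 36.
Wei keeps 36 and receives 3.9 × 36 × 2/35 = 8.02 from the chores-and-supplies kitty, for a payoff of 44.02.

44.02 dollars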